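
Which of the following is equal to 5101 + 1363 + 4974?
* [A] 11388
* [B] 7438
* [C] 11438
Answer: C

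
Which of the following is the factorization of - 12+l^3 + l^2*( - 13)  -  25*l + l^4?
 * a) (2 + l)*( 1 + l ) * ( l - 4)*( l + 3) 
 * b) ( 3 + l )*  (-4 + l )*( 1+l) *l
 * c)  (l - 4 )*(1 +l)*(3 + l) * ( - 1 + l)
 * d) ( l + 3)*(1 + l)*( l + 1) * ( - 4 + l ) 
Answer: d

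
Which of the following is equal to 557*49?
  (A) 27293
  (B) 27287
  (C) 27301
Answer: A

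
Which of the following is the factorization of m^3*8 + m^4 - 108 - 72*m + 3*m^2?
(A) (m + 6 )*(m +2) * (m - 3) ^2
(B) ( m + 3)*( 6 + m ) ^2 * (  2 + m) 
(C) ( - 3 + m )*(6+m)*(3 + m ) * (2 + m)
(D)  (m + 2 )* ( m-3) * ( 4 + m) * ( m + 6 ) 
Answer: C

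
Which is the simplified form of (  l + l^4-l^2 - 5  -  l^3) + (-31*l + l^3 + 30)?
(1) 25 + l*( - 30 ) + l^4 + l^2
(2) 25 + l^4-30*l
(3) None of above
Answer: 3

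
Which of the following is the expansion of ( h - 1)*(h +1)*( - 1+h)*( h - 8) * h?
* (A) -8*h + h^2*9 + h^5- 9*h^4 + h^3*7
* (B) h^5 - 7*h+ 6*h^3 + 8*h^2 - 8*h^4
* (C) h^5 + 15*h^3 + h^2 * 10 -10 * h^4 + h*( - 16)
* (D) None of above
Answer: A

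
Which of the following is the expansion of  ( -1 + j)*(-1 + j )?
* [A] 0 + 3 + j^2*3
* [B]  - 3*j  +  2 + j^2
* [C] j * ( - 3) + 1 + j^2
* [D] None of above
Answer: D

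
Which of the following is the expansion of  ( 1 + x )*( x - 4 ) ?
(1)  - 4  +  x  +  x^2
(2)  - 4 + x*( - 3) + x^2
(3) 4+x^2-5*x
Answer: 2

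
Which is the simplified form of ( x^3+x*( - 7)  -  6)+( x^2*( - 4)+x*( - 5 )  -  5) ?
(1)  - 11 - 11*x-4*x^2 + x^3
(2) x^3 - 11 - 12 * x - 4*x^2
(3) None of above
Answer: 2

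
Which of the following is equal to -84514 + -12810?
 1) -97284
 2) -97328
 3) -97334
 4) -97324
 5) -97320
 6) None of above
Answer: 4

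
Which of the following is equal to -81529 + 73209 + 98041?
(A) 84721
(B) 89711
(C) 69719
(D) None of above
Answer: D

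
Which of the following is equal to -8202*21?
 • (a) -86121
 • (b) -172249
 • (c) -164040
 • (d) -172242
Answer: d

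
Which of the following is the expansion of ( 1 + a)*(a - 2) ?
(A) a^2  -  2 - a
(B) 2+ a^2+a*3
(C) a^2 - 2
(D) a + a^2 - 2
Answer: A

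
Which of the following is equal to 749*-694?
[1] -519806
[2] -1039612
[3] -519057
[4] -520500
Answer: 1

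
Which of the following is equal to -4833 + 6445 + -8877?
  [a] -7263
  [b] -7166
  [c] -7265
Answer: c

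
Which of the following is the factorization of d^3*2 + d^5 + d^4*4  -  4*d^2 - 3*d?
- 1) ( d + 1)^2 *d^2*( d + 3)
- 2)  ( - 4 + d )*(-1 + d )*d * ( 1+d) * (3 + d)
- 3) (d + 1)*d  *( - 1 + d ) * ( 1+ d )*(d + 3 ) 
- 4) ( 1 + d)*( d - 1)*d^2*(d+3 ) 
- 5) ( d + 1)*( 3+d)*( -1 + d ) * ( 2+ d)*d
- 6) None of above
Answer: 3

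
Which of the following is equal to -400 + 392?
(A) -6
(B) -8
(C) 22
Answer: B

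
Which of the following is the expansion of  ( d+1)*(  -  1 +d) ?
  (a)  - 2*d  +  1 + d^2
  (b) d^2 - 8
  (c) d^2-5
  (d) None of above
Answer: d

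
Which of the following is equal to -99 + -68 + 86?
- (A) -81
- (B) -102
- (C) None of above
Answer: A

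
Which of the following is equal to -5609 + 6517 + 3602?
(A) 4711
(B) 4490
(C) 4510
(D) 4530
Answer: C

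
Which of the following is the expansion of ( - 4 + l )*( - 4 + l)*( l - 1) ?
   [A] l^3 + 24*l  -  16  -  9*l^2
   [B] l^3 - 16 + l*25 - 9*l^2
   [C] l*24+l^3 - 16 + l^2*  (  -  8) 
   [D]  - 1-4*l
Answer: A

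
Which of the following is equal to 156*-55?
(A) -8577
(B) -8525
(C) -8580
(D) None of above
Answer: C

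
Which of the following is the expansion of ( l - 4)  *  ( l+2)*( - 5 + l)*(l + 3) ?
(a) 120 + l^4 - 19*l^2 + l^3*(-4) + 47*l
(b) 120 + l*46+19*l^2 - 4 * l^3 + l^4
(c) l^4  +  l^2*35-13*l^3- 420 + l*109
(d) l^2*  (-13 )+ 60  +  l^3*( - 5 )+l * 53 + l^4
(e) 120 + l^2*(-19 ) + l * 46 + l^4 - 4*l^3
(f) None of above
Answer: e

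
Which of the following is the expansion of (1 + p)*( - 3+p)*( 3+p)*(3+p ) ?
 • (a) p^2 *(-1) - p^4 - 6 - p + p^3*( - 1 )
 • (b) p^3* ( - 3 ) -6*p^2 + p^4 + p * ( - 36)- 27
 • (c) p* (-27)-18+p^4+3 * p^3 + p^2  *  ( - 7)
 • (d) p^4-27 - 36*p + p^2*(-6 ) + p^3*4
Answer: d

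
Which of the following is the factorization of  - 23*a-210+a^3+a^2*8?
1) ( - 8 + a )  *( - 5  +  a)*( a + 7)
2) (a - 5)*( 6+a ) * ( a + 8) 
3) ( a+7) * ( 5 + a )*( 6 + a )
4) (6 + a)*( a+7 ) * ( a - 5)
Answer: 4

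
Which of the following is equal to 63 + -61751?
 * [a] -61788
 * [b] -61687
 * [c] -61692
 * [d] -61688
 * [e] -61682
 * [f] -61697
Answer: d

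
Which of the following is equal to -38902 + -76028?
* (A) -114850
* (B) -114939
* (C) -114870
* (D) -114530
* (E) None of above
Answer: E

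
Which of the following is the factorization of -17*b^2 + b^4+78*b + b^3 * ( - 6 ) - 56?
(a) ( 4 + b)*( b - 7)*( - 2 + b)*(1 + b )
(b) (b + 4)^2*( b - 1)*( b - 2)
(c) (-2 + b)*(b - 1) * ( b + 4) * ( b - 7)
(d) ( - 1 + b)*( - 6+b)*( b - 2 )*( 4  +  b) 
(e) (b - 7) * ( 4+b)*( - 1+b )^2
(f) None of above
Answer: c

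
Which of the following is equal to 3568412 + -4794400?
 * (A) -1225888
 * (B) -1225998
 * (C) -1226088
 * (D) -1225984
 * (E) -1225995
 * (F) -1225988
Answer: F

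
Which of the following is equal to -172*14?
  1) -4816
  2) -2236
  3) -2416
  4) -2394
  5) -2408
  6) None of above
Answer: 5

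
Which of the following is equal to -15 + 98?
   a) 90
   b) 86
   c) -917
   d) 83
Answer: d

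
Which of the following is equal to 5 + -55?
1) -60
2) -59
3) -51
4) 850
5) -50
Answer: 5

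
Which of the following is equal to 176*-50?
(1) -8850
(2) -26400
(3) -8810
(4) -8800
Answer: 4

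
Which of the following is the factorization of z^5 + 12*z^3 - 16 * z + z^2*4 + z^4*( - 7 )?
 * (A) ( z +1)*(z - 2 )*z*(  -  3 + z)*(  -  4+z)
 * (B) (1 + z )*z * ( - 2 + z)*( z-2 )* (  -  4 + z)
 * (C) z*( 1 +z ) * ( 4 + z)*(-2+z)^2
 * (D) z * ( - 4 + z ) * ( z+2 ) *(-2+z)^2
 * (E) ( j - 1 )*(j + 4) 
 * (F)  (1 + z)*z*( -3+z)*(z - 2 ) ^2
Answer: B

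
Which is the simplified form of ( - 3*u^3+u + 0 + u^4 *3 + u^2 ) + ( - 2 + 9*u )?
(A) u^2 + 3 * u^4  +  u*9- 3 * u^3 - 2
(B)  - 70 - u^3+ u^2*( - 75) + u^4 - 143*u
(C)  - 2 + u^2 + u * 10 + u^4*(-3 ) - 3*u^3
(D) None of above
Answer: D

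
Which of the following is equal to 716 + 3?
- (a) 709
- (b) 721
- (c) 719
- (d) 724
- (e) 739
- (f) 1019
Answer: c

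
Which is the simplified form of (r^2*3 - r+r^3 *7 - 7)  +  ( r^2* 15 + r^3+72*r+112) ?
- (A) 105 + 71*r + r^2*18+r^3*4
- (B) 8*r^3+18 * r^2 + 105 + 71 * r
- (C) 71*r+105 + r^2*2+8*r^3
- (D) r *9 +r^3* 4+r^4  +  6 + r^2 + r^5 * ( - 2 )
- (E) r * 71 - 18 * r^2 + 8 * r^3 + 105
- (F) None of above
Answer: B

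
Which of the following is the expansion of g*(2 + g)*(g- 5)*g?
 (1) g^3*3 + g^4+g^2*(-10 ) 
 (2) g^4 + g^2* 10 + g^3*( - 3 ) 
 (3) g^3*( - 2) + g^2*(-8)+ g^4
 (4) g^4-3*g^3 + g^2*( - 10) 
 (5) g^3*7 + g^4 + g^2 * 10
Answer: 4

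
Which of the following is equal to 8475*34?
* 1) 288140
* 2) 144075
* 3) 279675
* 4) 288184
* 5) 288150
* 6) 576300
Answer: 5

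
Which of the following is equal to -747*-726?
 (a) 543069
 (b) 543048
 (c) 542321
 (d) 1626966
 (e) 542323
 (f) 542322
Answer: f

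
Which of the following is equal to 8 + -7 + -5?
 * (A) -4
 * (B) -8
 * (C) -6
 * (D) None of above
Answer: A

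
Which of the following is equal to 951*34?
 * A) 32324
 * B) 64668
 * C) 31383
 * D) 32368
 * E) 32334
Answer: E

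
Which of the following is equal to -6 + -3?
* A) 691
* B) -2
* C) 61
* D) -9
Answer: D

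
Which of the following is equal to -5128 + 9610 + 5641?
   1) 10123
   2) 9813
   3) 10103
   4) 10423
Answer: 1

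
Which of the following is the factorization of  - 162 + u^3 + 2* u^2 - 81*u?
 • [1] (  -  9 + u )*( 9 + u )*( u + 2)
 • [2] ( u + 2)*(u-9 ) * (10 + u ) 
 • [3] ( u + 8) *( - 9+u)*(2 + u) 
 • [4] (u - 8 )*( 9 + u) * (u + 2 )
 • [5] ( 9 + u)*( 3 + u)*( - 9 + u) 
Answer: 1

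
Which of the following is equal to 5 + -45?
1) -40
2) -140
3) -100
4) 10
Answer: 1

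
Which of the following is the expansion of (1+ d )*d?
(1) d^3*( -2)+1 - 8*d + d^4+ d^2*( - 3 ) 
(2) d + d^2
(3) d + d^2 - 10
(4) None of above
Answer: 2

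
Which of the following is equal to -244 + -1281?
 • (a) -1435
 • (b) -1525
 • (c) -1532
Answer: b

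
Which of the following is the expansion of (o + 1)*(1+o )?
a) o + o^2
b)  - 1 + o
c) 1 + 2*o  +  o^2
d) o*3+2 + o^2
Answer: c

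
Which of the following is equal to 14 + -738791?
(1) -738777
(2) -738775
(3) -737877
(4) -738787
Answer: 1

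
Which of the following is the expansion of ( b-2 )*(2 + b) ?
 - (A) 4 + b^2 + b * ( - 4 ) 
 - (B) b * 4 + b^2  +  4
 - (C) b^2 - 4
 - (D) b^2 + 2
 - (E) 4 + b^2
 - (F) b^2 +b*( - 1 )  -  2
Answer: C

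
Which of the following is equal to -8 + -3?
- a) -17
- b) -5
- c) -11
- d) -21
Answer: c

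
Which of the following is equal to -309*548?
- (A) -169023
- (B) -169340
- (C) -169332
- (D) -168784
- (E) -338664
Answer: C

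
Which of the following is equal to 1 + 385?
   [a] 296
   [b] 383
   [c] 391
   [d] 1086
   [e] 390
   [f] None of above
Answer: f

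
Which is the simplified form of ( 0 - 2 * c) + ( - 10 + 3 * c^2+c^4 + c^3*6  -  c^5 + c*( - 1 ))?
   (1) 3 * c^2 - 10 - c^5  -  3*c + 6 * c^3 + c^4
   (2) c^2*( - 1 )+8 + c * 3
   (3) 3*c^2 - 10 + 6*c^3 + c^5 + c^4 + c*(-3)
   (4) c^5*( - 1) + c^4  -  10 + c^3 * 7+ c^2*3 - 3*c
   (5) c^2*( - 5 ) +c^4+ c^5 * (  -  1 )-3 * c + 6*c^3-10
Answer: 1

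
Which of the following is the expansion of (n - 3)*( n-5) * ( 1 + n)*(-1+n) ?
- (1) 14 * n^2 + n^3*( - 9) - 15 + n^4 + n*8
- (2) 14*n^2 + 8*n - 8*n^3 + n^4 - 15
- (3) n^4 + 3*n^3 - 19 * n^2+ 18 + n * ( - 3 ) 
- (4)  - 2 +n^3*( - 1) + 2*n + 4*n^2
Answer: 2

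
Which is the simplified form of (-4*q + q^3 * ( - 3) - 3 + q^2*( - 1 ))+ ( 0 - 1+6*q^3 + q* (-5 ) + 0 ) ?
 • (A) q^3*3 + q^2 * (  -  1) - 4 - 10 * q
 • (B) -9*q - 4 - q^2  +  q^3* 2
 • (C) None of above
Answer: C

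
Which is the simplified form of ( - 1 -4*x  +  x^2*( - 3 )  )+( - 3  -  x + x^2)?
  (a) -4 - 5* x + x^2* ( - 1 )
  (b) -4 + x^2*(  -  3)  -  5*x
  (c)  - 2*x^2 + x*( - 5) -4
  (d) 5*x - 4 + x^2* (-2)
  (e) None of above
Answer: c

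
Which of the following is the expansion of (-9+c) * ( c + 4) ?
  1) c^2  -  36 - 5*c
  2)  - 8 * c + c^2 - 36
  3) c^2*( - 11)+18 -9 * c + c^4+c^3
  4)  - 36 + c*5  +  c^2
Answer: 1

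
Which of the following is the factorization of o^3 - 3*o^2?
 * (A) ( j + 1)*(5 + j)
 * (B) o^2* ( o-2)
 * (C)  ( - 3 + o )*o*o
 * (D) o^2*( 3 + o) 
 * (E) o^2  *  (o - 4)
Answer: C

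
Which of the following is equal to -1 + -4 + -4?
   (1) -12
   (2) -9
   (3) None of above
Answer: 2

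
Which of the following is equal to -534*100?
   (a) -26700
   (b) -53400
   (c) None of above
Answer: b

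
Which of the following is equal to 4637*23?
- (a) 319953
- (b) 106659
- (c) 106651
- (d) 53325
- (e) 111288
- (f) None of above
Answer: c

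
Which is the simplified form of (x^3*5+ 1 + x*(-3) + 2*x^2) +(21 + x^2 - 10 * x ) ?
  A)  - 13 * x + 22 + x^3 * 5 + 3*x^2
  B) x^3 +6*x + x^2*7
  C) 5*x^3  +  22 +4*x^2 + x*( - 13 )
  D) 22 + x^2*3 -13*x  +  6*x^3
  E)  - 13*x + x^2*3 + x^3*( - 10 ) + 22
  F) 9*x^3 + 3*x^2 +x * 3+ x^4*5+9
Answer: A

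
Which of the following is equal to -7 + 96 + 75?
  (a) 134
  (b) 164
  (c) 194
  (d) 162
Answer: b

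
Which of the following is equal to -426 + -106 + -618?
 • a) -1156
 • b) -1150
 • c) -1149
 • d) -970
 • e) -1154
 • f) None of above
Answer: b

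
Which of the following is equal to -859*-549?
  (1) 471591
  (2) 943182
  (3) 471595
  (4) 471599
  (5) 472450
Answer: 1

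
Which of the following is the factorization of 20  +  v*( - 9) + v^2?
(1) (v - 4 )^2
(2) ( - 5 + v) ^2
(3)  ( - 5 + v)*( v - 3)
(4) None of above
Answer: 4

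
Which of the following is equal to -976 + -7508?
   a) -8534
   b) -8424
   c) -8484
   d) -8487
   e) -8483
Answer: c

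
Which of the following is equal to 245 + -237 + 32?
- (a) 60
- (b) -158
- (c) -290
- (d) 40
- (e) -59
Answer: d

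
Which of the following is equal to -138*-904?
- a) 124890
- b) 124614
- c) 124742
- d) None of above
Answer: d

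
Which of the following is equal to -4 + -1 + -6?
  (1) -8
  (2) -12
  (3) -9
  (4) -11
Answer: 4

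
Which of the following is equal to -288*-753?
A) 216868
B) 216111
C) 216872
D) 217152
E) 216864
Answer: E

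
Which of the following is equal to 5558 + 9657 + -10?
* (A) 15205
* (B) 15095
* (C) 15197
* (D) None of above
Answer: A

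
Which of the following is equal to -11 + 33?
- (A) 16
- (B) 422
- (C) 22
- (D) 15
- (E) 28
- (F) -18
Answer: C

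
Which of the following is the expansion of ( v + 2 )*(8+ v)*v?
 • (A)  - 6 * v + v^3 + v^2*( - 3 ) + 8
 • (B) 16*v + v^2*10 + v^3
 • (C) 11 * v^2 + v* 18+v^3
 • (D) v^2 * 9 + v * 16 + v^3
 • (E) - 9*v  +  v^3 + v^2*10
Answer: B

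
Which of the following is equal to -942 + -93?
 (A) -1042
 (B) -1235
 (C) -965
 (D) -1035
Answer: D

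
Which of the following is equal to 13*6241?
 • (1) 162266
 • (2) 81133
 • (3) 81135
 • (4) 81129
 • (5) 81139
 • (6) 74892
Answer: 2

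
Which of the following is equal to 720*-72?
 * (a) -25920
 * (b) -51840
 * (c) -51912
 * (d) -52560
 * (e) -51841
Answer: b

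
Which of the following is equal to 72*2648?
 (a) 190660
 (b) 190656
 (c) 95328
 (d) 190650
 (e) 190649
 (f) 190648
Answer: b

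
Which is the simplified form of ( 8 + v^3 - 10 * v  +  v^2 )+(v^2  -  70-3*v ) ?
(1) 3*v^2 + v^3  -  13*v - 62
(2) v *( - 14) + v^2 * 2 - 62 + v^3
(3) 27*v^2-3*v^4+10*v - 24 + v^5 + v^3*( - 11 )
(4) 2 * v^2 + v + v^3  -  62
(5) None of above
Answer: 5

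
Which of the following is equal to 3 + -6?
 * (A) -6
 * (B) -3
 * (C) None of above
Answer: B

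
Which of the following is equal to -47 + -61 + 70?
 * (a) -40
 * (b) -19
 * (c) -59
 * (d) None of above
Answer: d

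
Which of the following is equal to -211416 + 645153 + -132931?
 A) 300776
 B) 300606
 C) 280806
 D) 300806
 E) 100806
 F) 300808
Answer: D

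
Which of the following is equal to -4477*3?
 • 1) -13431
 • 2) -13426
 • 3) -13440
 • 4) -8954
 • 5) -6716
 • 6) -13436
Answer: 1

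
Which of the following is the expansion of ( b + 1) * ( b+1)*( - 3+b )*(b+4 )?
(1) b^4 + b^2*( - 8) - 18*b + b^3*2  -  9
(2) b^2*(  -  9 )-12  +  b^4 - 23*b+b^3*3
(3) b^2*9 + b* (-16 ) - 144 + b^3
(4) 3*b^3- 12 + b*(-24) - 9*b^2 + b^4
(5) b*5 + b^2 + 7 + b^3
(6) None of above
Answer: 2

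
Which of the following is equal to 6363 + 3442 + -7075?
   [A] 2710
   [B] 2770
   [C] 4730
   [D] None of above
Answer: D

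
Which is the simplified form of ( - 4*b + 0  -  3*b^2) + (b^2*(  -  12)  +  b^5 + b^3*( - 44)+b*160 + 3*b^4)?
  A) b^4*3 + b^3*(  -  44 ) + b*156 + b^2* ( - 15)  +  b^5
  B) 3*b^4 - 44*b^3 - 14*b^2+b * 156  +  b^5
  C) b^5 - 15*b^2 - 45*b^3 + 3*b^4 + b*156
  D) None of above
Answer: A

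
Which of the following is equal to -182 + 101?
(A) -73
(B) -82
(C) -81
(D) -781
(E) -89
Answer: C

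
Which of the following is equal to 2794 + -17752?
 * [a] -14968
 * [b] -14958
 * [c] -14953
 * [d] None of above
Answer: b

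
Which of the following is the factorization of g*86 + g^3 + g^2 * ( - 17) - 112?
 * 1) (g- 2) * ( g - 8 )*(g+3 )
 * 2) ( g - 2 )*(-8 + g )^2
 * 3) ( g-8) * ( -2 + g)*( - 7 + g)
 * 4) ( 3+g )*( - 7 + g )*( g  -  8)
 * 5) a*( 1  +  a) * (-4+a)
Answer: 3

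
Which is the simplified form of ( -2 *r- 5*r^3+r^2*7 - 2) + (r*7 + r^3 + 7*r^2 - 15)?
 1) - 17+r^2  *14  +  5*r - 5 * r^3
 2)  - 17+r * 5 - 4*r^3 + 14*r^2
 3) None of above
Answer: 2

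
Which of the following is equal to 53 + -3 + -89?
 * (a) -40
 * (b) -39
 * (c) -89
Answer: b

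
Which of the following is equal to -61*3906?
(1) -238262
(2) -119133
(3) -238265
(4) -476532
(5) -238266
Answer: 5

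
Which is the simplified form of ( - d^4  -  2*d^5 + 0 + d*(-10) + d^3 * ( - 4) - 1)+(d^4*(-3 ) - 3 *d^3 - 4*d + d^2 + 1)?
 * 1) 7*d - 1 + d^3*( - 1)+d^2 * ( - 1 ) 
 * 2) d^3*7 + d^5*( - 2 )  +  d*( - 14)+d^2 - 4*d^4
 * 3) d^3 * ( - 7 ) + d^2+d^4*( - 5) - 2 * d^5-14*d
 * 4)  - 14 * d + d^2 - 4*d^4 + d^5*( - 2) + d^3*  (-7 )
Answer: 4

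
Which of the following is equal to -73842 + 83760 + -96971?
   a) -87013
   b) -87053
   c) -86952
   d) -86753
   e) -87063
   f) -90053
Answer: b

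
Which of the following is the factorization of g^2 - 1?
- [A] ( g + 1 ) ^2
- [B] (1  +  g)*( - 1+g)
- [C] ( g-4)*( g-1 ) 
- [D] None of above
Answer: B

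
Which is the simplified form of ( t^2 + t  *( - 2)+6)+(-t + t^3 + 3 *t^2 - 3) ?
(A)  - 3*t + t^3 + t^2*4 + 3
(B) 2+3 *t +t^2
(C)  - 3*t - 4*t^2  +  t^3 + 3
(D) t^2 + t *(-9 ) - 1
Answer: A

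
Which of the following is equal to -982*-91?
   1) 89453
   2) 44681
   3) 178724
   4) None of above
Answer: 4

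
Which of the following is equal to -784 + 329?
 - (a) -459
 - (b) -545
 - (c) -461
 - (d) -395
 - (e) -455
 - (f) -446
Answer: e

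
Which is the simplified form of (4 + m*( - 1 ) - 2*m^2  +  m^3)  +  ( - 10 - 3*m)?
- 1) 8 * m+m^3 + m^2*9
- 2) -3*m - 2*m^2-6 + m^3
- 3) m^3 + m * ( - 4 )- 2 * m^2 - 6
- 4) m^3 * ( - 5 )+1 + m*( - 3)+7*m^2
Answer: 3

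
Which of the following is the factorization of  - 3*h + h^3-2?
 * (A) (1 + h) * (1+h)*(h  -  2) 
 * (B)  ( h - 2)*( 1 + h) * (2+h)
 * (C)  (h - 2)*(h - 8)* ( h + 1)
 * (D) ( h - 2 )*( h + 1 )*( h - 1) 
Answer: A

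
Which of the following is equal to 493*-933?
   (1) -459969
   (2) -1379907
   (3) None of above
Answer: 1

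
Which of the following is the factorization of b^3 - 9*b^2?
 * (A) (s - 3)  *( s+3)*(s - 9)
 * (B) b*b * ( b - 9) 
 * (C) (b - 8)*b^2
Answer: B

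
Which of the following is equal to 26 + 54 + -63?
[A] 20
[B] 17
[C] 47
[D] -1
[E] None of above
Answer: B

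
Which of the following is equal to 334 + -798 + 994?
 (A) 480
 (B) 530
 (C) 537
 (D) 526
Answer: B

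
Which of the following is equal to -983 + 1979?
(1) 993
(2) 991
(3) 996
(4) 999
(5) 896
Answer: 3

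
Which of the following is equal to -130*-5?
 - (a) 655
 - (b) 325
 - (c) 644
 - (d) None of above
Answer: d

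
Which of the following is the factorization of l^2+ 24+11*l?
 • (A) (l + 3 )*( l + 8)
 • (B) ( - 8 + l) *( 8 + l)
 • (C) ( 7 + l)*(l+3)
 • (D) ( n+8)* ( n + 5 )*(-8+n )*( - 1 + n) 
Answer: A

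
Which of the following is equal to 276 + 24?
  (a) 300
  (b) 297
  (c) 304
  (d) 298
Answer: a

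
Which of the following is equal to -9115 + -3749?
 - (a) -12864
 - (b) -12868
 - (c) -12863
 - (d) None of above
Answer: a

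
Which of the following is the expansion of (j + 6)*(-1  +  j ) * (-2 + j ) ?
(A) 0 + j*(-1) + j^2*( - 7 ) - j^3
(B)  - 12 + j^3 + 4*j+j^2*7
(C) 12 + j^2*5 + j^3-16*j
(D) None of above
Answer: D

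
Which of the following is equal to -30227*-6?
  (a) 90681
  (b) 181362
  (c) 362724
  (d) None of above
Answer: b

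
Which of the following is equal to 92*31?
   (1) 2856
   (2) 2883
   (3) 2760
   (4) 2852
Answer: 4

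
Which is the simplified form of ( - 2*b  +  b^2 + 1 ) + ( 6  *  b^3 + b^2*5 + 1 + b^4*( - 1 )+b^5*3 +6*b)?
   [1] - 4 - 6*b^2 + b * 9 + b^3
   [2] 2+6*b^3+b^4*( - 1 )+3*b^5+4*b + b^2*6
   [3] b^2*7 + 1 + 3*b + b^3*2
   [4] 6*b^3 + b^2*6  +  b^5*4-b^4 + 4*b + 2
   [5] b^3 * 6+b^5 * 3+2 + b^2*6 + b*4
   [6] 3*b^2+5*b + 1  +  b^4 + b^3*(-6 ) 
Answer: 2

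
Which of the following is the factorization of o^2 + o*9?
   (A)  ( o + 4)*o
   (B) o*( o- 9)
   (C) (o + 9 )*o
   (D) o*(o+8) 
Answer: C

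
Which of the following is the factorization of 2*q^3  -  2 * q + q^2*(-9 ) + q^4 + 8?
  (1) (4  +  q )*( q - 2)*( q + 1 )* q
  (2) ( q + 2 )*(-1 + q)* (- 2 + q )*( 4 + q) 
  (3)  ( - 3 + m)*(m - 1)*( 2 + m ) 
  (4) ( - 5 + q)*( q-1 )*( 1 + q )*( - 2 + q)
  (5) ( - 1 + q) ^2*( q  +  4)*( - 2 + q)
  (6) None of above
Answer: 6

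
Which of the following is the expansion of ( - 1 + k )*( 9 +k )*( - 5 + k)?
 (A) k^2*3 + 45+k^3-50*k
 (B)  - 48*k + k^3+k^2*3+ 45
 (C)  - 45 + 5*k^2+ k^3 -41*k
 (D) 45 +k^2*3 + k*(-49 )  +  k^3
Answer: D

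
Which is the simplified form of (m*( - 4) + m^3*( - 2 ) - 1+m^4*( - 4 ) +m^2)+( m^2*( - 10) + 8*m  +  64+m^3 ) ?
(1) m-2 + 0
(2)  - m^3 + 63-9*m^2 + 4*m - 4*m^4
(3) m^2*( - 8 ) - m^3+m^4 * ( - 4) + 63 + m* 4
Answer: 2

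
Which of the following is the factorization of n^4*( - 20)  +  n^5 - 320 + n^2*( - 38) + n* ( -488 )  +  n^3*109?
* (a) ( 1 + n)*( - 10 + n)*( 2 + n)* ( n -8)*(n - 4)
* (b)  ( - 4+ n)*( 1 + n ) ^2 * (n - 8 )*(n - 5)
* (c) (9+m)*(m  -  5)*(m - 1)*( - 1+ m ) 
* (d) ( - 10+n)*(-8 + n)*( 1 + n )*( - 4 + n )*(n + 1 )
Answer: d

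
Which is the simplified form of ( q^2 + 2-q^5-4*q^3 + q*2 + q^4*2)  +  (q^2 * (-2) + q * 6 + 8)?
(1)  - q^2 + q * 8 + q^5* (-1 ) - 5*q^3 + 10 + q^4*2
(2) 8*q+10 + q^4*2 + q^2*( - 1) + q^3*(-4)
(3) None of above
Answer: 3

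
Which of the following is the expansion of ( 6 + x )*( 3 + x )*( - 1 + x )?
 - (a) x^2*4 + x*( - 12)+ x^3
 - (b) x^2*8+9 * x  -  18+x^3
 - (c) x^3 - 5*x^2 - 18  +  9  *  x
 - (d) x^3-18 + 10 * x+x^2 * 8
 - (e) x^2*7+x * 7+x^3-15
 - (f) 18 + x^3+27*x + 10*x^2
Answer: b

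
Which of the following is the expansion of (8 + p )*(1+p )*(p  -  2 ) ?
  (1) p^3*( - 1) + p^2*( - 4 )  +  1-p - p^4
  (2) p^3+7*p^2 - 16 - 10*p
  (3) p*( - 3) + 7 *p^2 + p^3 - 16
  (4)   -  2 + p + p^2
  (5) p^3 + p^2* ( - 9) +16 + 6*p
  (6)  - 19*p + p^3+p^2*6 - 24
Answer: 2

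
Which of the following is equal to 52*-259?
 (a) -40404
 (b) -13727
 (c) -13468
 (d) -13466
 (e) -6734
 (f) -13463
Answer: c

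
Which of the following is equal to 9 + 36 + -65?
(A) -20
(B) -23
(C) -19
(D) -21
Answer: A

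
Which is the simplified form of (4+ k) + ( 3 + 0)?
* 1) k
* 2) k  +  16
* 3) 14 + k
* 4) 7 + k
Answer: 4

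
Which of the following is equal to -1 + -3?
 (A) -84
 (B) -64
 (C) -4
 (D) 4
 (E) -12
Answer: C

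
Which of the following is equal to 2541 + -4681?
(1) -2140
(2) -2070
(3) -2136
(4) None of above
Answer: 1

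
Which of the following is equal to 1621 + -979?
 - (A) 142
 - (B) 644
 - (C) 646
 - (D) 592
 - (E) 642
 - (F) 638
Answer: E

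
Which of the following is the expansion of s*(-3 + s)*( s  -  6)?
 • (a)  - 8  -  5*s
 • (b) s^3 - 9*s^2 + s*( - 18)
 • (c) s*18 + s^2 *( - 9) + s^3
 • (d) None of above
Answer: c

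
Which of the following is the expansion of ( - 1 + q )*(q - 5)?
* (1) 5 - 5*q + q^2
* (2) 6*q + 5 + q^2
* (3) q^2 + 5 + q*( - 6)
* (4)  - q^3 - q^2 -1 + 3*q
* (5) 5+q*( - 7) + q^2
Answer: 3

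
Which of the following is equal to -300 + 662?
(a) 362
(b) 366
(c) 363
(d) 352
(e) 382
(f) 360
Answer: a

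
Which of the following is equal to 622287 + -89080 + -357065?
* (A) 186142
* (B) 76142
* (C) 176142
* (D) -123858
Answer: C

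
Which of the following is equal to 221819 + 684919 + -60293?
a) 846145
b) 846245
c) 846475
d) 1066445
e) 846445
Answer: e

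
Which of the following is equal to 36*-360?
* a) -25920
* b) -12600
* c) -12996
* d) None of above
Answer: d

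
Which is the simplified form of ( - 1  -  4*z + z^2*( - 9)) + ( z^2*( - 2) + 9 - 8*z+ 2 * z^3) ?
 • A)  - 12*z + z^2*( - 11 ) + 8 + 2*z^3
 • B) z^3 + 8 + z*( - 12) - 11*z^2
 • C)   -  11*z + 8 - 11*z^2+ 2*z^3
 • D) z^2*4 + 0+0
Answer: A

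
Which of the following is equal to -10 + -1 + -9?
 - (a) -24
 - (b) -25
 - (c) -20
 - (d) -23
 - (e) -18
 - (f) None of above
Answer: c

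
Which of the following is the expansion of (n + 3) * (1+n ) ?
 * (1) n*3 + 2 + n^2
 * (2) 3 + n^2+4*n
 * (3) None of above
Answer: 2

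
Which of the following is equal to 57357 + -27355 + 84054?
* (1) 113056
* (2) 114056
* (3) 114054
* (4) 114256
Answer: 2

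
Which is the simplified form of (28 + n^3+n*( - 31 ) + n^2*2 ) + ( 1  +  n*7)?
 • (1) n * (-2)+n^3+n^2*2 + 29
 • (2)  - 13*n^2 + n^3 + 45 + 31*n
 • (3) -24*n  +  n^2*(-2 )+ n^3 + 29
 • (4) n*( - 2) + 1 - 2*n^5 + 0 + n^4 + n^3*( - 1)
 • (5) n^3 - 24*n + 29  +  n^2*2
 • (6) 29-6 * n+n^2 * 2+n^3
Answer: 5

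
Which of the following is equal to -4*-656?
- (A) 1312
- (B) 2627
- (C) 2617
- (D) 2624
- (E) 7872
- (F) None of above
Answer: D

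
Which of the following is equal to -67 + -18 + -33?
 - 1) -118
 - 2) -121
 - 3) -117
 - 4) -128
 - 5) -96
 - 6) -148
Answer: 1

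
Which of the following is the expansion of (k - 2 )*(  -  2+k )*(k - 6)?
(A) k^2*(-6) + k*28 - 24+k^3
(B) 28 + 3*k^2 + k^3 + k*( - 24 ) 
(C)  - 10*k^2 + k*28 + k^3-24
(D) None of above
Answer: C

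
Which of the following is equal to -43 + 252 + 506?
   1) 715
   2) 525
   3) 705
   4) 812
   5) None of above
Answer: 1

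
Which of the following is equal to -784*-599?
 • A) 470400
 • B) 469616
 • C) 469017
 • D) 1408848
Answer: B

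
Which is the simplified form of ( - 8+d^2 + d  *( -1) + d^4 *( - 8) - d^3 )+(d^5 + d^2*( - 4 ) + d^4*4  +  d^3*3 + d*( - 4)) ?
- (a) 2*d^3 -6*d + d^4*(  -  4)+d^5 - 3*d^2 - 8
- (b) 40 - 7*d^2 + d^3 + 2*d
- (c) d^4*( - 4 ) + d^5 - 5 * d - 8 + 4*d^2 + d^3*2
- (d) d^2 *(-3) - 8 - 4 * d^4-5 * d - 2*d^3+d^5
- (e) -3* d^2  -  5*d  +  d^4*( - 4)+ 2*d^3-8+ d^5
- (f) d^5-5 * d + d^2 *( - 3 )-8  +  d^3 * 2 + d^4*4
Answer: e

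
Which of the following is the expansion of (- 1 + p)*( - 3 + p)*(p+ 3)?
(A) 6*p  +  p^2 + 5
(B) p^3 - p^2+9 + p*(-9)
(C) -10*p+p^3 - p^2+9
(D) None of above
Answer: B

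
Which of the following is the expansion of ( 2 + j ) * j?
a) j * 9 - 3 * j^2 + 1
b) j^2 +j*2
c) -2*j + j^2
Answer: b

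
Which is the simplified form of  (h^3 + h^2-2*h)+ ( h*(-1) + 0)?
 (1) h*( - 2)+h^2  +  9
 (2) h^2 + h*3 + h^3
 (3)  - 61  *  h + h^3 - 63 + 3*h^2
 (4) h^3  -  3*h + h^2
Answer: 4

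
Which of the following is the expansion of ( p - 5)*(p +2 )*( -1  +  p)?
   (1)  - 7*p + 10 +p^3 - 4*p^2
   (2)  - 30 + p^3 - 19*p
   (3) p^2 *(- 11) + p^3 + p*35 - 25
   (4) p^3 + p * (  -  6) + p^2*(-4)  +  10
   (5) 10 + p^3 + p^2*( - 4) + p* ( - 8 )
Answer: 1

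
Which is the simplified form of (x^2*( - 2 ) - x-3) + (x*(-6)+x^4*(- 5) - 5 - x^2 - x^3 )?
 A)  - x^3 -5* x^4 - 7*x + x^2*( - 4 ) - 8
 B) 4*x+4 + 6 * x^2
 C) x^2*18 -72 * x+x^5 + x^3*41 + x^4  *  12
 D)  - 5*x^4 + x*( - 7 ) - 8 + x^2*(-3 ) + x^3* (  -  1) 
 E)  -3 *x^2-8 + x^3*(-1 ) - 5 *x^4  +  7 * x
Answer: D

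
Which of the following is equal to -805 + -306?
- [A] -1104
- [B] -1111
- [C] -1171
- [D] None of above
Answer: B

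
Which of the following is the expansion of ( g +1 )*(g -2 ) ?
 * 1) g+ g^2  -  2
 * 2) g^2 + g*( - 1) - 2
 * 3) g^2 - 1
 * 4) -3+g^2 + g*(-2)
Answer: 2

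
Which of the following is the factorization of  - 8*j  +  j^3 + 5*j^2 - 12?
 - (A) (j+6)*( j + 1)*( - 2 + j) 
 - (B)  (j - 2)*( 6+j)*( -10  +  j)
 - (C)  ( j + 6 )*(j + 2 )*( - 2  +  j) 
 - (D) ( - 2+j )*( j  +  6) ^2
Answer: A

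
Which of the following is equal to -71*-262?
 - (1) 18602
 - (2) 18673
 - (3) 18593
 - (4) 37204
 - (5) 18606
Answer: 1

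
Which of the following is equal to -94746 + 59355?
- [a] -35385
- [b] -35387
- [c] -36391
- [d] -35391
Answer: d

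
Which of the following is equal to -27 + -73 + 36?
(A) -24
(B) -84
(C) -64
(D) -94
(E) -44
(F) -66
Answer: C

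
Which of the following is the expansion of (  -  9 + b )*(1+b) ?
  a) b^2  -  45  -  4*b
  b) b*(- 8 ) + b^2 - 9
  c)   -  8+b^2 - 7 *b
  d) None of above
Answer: b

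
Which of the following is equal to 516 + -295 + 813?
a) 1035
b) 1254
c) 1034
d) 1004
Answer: c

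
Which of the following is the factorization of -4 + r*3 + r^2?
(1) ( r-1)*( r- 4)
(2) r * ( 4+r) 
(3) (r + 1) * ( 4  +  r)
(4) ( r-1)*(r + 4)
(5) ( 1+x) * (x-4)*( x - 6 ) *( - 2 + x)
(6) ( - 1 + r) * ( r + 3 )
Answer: 4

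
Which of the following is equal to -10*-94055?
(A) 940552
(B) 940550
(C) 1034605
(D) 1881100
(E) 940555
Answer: B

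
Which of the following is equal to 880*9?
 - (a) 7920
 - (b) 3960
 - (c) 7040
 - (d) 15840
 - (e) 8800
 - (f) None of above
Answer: a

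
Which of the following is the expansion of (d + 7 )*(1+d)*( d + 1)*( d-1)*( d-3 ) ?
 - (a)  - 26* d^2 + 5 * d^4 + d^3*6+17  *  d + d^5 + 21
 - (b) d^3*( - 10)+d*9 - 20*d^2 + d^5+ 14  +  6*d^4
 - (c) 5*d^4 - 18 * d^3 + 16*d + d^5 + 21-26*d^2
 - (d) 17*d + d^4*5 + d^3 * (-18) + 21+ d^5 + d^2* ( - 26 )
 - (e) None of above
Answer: d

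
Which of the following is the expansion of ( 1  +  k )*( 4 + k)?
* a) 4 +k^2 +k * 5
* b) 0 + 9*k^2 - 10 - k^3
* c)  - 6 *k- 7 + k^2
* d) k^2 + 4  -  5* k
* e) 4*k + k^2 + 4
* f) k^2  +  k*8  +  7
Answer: a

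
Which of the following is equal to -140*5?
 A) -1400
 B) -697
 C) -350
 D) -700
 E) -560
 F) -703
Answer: D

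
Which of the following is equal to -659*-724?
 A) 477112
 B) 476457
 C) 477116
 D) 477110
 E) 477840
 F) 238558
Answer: C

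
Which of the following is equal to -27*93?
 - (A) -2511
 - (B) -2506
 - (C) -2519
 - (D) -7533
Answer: A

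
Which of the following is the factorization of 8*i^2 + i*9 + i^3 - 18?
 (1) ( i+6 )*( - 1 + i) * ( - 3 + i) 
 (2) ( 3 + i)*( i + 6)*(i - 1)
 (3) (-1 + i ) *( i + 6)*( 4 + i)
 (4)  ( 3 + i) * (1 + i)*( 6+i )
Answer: 2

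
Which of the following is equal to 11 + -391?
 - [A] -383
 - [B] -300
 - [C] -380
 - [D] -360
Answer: C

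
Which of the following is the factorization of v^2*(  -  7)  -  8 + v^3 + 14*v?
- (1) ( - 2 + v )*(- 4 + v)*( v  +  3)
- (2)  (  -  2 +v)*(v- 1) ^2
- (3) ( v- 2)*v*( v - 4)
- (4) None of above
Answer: 4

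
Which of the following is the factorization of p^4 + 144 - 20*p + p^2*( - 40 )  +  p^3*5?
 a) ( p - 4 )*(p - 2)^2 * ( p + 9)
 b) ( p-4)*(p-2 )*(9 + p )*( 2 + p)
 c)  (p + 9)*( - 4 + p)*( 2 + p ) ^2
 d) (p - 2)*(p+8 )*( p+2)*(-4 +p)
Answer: b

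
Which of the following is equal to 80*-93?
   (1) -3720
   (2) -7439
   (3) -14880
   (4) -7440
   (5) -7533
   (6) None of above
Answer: 4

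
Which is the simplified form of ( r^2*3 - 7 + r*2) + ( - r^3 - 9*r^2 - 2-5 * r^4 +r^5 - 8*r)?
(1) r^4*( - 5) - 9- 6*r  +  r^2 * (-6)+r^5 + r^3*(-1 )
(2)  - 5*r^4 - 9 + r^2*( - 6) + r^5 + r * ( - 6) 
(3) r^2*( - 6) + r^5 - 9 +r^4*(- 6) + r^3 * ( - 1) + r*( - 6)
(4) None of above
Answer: 1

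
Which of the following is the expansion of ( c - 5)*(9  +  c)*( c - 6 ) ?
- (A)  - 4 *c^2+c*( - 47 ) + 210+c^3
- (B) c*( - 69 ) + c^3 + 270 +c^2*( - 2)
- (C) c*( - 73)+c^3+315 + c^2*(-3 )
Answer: B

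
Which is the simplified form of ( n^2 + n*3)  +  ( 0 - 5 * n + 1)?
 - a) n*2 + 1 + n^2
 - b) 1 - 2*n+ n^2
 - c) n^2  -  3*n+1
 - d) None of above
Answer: b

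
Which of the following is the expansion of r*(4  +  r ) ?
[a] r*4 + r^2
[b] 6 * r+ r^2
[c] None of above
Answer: a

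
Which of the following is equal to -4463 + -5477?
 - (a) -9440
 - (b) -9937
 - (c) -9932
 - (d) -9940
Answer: d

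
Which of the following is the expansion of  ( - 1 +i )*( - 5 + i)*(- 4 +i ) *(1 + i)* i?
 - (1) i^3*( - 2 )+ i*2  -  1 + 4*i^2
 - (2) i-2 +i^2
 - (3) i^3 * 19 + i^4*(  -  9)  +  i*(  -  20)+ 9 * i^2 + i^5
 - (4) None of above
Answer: 3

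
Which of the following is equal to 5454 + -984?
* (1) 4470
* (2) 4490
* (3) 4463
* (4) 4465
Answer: 1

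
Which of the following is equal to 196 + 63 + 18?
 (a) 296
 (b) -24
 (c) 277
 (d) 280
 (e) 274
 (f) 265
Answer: c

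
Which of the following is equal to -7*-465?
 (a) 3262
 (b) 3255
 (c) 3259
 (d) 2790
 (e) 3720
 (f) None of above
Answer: b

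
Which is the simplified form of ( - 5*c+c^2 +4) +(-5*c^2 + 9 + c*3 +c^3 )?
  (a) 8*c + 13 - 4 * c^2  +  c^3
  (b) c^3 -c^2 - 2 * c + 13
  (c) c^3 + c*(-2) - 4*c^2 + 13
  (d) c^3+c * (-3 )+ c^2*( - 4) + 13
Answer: c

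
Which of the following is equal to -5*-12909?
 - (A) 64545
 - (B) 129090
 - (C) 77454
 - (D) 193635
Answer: A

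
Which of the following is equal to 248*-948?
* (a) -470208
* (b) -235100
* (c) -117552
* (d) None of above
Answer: d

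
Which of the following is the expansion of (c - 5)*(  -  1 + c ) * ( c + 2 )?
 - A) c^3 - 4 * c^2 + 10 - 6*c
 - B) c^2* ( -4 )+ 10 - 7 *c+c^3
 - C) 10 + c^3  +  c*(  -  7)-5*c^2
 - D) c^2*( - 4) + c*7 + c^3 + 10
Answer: B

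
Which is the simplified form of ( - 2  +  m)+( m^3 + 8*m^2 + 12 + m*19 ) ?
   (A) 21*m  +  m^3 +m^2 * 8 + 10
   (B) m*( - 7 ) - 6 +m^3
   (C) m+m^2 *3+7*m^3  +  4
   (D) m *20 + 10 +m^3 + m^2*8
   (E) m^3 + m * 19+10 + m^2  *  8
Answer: D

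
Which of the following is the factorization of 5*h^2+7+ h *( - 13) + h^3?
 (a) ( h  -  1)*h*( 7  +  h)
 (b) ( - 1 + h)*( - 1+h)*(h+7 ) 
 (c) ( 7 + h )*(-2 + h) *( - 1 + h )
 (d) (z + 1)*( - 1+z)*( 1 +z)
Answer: b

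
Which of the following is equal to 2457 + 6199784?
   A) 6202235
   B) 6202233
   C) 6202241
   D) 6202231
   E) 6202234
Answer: C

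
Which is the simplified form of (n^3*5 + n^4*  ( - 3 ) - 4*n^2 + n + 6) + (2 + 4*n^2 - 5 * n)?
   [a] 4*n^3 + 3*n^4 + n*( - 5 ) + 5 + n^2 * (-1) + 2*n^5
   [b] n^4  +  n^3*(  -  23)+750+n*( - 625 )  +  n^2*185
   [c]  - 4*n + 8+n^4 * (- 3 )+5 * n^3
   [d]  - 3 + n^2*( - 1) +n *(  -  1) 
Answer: c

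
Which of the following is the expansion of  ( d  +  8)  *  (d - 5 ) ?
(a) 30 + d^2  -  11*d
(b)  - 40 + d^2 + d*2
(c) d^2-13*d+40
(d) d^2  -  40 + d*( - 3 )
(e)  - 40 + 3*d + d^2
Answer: e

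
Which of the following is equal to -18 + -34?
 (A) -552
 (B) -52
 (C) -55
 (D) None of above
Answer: B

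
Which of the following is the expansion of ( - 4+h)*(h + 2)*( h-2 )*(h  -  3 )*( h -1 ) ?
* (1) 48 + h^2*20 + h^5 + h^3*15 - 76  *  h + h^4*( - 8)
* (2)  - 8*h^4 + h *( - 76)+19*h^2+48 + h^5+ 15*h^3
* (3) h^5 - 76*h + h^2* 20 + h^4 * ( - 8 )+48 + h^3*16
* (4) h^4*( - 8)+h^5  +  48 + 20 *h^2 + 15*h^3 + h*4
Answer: 1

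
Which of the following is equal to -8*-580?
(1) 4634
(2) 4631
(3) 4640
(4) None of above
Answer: 3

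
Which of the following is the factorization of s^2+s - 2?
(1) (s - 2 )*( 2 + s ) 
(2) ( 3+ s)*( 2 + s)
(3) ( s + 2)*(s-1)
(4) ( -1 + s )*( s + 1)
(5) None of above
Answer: 3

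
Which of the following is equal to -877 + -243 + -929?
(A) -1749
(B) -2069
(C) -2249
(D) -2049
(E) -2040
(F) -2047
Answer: D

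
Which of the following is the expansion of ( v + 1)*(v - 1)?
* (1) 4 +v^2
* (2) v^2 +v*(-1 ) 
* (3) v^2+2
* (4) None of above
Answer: 4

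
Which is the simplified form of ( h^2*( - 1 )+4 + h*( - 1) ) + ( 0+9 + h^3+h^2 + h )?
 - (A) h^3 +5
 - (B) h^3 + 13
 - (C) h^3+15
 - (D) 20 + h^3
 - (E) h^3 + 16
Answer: B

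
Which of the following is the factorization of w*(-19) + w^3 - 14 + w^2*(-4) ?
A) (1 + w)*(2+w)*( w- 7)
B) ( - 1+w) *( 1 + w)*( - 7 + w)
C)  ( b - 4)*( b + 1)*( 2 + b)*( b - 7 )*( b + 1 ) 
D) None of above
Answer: A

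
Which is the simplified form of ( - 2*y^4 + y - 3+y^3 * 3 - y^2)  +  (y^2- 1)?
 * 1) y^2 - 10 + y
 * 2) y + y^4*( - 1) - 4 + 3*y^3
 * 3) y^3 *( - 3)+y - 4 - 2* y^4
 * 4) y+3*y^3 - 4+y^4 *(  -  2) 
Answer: 4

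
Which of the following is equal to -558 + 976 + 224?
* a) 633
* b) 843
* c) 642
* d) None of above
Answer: c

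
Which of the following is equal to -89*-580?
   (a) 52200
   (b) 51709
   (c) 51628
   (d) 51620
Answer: d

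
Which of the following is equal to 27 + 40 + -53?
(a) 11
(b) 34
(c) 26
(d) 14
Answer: d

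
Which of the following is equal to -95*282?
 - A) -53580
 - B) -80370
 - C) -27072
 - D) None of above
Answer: D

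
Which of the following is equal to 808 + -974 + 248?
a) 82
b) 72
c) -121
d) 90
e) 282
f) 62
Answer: a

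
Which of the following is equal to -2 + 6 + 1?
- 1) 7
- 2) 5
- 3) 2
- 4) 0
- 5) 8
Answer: 2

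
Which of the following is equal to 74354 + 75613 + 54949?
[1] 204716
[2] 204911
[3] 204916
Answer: 3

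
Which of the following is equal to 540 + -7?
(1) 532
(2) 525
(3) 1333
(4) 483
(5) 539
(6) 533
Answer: 6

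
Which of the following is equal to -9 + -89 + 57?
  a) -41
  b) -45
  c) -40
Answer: a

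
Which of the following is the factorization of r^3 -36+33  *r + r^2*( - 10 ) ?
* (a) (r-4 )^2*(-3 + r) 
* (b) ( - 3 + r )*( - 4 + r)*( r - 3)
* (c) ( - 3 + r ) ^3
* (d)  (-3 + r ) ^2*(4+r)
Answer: b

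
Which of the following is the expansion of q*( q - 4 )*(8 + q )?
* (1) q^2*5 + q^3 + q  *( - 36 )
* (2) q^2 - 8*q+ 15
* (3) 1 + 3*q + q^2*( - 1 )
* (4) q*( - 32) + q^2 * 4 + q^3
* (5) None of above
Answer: 4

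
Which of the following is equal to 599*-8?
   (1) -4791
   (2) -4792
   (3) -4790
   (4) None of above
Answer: 2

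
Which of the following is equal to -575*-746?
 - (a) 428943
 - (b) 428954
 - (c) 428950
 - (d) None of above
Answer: c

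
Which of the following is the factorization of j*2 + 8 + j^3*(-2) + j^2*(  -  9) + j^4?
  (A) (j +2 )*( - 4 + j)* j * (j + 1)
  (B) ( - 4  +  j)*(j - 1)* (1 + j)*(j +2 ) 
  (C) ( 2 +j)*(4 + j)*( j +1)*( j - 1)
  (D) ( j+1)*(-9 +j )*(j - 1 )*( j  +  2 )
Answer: B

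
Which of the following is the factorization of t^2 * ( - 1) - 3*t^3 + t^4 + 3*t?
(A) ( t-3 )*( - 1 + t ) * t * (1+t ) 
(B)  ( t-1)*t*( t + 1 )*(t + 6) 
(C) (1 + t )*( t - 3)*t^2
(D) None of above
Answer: A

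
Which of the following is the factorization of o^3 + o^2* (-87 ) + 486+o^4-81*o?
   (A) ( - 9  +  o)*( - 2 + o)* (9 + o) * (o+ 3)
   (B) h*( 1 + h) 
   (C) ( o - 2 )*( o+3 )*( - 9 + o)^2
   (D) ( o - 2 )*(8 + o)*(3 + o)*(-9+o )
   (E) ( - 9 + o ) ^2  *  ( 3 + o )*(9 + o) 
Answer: A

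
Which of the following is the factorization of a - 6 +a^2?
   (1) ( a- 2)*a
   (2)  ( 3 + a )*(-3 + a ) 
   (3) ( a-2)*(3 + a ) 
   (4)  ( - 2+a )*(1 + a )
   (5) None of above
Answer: 3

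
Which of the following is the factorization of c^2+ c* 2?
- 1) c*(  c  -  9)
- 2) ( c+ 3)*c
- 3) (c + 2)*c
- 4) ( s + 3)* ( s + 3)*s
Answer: 3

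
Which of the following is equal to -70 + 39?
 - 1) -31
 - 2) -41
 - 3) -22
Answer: 1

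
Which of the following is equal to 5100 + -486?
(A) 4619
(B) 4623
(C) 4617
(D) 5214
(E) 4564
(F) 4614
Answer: F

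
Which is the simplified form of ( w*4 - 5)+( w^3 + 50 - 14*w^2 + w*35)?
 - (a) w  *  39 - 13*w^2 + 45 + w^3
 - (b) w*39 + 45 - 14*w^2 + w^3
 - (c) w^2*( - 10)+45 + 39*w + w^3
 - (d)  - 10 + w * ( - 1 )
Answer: b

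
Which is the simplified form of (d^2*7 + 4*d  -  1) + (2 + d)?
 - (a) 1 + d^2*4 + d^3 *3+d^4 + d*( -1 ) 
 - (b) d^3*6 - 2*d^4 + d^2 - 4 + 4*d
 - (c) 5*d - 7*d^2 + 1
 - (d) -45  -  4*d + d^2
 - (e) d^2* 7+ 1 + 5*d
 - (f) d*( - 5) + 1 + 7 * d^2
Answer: e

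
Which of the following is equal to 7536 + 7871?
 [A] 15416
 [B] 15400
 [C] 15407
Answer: C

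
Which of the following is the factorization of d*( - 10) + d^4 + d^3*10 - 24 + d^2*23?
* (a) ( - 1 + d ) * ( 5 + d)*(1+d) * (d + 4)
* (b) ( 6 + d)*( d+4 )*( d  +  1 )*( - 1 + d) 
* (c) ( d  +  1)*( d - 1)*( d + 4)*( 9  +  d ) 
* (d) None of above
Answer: b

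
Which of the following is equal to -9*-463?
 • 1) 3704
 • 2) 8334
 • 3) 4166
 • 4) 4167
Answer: 4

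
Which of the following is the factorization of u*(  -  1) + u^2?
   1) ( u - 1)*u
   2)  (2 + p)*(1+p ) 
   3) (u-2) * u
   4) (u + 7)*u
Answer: 1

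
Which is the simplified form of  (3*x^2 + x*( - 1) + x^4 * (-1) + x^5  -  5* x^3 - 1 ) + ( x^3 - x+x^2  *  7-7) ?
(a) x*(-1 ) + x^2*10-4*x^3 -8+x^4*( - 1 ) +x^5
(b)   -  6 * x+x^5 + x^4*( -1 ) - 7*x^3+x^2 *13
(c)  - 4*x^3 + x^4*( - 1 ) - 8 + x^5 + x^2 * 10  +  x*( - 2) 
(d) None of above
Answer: c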